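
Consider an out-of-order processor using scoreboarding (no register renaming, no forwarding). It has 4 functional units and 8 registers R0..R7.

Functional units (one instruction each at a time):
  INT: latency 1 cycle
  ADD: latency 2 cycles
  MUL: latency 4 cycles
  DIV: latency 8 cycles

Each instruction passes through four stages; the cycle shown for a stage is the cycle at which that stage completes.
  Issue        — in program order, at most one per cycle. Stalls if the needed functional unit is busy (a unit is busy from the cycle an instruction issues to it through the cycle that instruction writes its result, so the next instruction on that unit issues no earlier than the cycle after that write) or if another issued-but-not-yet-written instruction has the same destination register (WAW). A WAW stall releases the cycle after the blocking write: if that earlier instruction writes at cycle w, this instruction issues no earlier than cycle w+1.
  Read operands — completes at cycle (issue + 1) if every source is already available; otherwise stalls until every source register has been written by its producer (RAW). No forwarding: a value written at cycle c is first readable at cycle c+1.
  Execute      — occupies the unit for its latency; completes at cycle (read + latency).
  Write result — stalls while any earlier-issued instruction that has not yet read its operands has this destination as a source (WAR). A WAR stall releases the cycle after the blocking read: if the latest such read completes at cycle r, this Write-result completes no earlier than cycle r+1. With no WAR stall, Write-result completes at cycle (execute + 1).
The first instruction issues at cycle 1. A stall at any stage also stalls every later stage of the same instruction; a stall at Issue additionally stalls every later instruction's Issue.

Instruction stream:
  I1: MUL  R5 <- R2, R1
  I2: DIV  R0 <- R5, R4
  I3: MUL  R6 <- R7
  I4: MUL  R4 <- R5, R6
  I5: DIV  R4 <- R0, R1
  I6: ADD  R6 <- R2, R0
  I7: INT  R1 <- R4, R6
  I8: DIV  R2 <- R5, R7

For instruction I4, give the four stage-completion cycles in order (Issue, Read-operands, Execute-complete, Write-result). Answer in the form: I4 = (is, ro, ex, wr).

cycle 1: issue I1 (MUL)
cycle 2: I1 read-ops; issue I2 (DIV)
cycle 6: I1 finished on MUL
cycle 7: I1→R5
cycle 8: I2 read-ops; issue I3 (MUL)
cycle 9: I3 read-ops
cycle 13: I3 finished on MUL
cycle 14: I3→R6
cycle 15: issue I4 (MUL)
cycle 16: I2 finished on DIV; I4 read-ops
cycle 17: I2→R0
cycle 20: I4 finished on MUL
cycle 21: I4→R4
cycle 22: issue I5 (DIV)
cycle 23: I5 read-ops; issue I6 (ADD)
cycle 24: I6 read-ops; issue I7 (INT)
cycle 26: I6 finished on ADD
cycle 27: I6→R6
cycle 31: I5 finished on DIV
cycle 32: I5→R4
cycle 33: I7 read-ops; issue I8 (DIV)
cycle 34: I7 finished on INT; I8 read-ops
cycle 35: I7→R1
cycle 42: I8 finished on DIV
cycle 43: I8→R2

I4 = (15, 16, 20, 21)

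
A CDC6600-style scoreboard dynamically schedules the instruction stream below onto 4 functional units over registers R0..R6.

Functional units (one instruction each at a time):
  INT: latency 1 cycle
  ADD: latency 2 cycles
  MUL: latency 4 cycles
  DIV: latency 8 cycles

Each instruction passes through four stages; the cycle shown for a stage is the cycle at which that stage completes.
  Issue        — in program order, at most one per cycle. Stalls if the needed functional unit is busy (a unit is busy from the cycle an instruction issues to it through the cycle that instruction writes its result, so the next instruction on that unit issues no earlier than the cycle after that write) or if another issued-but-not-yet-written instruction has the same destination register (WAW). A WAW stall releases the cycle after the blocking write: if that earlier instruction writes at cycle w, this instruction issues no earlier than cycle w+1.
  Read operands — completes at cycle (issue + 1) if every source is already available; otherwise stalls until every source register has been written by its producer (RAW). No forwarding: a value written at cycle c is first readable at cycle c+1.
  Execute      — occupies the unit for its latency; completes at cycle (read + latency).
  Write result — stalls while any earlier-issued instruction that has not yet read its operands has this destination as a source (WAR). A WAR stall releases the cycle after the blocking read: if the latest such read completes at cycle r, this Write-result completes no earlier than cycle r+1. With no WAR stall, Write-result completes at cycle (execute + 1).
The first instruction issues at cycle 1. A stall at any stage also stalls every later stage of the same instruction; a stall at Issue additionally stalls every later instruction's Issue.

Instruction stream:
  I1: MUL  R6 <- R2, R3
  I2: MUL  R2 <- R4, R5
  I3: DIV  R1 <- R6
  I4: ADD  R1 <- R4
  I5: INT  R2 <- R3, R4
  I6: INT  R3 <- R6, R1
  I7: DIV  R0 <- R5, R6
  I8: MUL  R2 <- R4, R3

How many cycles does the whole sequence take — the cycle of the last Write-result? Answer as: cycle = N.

I1: IS=1 RO=2 EX=6 WR=7
I2: IS=8 RO=9 EX=13 WR=14  [struct: MUL busy until I1 writes@7]
I3: IS=9 RO=10 EX=18 WR=19
I4: IS=20 RO=21 EX=23 WR=24  [WAW R1: wait I3 write@19]
I5: IS=21 RO=22 EX=23 WR=24
I6: IS=25 RO=26 EX=27 WR=28  [struct: INT busy until I5 writes@24]
I7: IS=26 RO=27 EX=35 WR=36
I8: IS=27 RO=29 EX=33 WR=34  [RAW R3: wait I6 write@28]

cycle = 36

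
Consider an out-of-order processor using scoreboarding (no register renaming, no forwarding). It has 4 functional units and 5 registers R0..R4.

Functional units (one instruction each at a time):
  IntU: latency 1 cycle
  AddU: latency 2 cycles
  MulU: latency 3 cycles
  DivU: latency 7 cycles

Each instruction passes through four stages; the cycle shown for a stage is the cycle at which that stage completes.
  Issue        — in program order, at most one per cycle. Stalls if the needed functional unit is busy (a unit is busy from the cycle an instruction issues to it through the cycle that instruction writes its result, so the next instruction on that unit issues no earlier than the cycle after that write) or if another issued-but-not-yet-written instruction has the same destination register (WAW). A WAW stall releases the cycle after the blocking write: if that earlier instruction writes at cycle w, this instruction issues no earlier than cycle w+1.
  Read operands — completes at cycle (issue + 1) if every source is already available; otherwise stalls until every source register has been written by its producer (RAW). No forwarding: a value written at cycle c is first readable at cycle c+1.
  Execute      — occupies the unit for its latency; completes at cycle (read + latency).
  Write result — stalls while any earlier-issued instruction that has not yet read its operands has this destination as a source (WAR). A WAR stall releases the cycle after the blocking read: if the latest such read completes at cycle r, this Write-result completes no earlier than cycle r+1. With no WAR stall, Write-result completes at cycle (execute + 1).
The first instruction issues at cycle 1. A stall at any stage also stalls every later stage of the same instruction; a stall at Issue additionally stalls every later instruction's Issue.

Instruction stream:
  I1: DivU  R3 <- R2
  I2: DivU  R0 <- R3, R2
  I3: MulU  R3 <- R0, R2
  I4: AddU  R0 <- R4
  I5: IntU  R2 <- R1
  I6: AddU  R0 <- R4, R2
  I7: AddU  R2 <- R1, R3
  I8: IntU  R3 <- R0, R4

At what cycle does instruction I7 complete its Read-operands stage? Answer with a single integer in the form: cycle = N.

cycle 1: I1 dispatched to DivU
cycle 2: I1 operands ready
cycle 9: I1 complete
cycle 10: R3←I1
cycle 11: I2 dispatched to DivU
cycle 12: I2 operands ready · I3 dispatched to MulU
cycle 19: I2 complete
cycle 20: R0←I2
cycle 21: I3 operands ready · I4 dispatched to AddU
cycle 22: I4 operands ready · I5 dispatched to IntU
cycle 23: I5 operands ready
cycle 24: I3 complete · I4 complete · I5 complete
cycle 25: R3←I3 · R0←I4 · R2←I5
cycle 26: I6 dispatched to AddU
cycle 27: I6 operands ready
cycle 29: I6 complete
cycle 30: R0←I6
cycle 31: I7 dispatched to AddU
cycle 32: I7 operands ready · I8 dispatched to IntU
cycle 33: I8 operands ready
cycle 34: I7 complete · I8 complete
cycle 35: R2←I7 · R3←I8

cycle = 32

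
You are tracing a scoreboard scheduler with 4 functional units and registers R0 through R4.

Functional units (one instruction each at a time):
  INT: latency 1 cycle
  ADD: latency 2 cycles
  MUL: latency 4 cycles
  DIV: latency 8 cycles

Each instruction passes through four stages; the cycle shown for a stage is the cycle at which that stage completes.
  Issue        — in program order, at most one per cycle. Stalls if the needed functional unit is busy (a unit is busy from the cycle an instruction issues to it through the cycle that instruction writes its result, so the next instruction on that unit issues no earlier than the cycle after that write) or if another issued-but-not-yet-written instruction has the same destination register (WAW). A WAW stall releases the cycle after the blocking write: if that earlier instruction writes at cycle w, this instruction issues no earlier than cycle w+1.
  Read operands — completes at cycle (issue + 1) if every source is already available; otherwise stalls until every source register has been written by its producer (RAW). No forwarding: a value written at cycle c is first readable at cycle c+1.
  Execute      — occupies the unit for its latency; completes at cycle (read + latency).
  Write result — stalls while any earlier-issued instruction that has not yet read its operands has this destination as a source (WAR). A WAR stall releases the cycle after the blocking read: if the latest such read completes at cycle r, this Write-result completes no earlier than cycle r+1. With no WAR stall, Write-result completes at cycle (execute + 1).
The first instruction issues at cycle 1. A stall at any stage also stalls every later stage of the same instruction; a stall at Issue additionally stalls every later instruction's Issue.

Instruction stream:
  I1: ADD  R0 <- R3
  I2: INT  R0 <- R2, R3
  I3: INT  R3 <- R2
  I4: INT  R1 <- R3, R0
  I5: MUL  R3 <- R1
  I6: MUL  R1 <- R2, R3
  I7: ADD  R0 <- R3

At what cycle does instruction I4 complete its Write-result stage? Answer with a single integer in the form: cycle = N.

cycle = 17

I1  is:1  ro:2  ex:4  wr:5
I2  is:6  ro:7  ex:8  wr:9  — WAW R0: wait I1 write@5
I3  is:10  ro:11  ex:12  wr:13  — struct: INT busy until I2 writes@9
I4  is:14  ro:15  ex:16  wr:17  — struct: INT busy until I3 writes@13
I5  is:15  ro:18  ex:22  wr:23  — RAW R1: wait I4 write@17
I6  is:24  ro:25  ex:29  wr:30  — struct: MUL busy until I5 writes@23
I7  is:25  ro:26  ex:28  wr:29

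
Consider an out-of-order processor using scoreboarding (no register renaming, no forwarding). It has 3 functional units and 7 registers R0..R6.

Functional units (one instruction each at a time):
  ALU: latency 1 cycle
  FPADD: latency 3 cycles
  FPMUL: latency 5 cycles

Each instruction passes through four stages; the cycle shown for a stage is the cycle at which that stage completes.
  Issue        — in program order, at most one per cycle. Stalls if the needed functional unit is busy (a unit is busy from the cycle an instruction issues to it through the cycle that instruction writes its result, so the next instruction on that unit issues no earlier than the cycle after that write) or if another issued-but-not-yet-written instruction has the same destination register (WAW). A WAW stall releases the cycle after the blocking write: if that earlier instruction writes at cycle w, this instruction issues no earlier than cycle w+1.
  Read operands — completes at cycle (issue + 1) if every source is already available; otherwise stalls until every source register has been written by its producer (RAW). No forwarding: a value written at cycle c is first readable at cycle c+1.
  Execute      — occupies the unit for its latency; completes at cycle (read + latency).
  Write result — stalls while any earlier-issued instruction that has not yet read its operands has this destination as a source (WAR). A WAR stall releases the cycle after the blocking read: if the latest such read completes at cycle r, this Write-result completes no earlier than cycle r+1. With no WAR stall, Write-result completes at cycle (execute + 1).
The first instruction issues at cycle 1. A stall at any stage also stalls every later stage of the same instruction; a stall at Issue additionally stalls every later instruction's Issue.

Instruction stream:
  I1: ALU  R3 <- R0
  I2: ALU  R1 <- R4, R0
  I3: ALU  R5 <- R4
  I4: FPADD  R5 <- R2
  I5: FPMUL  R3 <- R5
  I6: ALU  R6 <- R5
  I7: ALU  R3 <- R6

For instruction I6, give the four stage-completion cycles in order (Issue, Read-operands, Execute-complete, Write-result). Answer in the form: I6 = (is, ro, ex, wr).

I6 = (15, 19, 20, 21)

cycle 1: issue I1 (ALU)
cycle 2: I1 read-ops
cycle 3: I1 finished on ALU
cycle 4: I1→R3
cycle 5: issue I2 (ALU)
cycle 6: I2 read-ops
cycle 7: I2 finished on ALU
cycle 8: I2→R1
cycle 9: issue I3 (ALU)
cycle 10: I3 read-ops
cycle 11: I3 finished on ALU
cycle 12: I3→R5
cycle 13: issue I4 (FPADD)
cycle 14: I4 read-ops, issue I5 (FPMUL)
cycle 15: issue I6 (ALU)
cycle 17: I4 finished on FPADD
cycle 18: I4→R5
cycle 19: I5 read-ops, I6 read-ops
cycle 20: I6 finished on ALU
cycle 21: I6→R6
cycle 24: I5 finished on FPMUL
cycle 25: I5→R3
cycle 26: issue I7 (ALU)
cycle 27: I7 read-ops
cycle 28: I7 finished on ALU
cycle 29: I7→R3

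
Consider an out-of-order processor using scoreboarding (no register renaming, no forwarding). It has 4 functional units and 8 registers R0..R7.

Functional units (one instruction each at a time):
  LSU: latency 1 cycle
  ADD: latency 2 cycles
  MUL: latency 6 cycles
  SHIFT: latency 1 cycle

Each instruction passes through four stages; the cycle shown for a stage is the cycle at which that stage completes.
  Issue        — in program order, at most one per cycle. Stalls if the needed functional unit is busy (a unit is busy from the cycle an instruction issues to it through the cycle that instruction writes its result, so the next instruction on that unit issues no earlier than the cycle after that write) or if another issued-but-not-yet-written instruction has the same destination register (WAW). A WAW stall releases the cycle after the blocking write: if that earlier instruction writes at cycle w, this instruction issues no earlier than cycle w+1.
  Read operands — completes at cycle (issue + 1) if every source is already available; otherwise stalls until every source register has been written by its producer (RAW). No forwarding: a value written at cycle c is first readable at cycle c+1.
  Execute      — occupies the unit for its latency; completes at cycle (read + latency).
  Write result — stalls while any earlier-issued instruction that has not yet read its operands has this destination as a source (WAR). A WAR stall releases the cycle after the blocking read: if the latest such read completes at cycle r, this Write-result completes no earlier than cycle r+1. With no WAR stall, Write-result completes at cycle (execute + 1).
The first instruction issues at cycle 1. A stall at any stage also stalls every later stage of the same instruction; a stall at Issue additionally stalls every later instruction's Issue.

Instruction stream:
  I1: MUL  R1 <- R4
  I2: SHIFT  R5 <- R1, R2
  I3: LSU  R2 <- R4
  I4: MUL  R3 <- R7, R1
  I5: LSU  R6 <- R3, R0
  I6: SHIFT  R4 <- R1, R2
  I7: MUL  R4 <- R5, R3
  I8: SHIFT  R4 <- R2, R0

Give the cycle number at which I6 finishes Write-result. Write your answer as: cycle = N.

  I1 | 1 | 2 | 8 | 9
  I2 | 2 | 10 | 11 | 12   RAW R1: wait I1 write@9
  I3 | 3 | 4 | 5 | 11   WAR R2: wait I2 read@10
  I4 | 10 | 11 | 17 | 18   struct: MUL busy until I1 writes@9
  I5 | 12 | 19 | 20 | 21   struct: LSU busy until I3 writes@11 · RAW R3: wait I4 write@18
  I6 | 13 | 14 | 15 | 16
  I7 | 19 | 20 | 26 | 27   struct: MUL busy until I4 writes@18
  I8 | 28 | 29 | 30 | 31   WAW R4: wait I7 write@27

cycle = 16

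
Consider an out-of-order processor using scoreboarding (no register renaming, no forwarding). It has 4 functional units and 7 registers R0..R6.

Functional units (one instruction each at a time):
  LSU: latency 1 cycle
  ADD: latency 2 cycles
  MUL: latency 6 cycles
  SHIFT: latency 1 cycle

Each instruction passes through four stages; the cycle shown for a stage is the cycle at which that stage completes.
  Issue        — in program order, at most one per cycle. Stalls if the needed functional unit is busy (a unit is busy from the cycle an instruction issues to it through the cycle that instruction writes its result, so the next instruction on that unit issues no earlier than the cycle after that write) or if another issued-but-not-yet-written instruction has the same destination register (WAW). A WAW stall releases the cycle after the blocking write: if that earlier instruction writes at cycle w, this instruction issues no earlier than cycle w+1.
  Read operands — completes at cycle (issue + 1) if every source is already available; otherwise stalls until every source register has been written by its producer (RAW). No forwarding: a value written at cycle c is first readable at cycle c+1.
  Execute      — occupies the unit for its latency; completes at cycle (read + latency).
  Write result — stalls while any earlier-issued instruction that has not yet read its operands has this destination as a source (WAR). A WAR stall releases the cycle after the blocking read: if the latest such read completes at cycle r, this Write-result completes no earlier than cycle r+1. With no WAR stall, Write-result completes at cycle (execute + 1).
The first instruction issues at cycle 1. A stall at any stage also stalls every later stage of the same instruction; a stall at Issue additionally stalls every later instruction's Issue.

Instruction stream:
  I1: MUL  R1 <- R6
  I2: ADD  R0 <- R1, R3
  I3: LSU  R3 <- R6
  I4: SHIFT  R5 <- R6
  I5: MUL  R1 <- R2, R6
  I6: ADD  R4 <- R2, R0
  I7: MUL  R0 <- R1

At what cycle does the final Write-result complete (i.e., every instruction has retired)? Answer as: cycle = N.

cycle = 27

I1 -> (1, 2, 8, 9)
I2 -> (2, 10, 12, 13)  // RAW R1: wait I1 write@9
I3 -> (3, 4, 5, 11)  // WAR R3: wait I2 read@10
I4 -> (4, 5, 6, 7)
I5 -> (10, 11, 17, 18)  // struct: MUL busy until I1 writes@9
I6 -> (14, 15, 17, 18)  // struct: ADD busy until I2 writes@13
I7 -> (19, 20, 26, 27)  // struct: MUL busy until I5 writes@18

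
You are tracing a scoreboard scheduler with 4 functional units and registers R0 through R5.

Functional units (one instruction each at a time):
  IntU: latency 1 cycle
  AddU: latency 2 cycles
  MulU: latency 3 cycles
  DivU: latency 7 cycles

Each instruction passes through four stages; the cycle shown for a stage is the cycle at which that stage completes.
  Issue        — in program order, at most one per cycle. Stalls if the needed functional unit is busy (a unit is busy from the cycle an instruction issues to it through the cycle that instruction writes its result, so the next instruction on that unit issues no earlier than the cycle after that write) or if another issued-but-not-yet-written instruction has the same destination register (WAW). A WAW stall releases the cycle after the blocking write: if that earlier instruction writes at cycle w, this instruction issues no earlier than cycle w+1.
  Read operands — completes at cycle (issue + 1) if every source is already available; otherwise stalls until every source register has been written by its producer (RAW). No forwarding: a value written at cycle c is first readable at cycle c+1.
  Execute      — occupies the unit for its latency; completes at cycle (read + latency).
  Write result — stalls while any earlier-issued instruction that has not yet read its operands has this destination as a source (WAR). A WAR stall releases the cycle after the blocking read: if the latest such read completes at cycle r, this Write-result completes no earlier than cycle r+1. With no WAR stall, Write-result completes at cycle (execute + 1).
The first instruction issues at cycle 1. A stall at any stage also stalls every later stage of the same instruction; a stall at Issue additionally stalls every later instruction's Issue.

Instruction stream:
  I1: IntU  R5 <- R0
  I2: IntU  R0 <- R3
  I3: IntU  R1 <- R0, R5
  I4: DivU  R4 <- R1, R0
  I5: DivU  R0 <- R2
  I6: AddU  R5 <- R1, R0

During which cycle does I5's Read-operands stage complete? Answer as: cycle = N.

cycle = 23

I1 -> (1, 2, 3, 4)
I2 -> (5, 6, 7, 8)  // struct: IntU busy until I1 writes@4
I3 -> (9, 10, 11, 12)  // struct: IntU busy until I2 writes@8
I4 -> (10, 13, 20, 21)  // RAW R1: wait I3 write@12
I5 -> (22, 23, 30, 31)  // struct: DivU busy until I4 writes@21
I6 -> (23, 32, 34, 35)  // RAW R0: wait I5 write@31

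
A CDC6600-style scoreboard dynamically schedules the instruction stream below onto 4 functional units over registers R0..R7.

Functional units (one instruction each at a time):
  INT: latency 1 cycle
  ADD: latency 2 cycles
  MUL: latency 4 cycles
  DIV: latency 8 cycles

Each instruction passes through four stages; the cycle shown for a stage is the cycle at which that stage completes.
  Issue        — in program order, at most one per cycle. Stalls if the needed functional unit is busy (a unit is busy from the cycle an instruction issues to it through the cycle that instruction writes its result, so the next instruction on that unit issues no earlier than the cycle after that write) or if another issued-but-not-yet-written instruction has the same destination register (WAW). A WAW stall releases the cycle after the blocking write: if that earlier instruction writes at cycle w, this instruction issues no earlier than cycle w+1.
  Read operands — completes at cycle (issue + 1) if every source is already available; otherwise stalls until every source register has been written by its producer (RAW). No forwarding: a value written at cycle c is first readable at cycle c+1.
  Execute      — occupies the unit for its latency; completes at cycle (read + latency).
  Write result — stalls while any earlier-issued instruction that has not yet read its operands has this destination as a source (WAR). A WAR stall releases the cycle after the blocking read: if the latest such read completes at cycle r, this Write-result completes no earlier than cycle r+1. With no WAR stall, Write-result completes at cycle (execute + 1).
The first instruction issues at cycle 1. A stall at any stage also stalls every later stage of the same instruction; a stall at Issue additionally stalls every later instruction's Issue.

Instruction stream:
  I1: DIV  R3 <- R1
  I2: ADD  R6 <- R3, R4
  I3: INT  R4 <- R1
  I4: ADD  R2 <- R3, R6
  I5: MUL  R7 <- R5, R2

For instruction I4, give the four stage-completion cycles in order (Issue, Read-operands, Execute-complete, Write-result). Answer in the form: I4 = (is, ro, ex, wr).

t=1  I1→DIV
t=2  I1 RO | I2→ADD
t=3  I3→INT
t=4  I3 RO
t=5  I3 EX
t=10  I1 EX
t=11  I1 WR R3
t=12  I2 RO
t=13  I3 WR R4
t=14  I2 EX
t=15  I2 WR R6
t=16  I4→ADD
t=17  I4 RO | I5→MUL
t=19  I4 EX
t=20  I4 WR R2
t=21  I5 RO
t=25  I5 EX
t=26  I5 WR R7

I4 = (16, 17, 19, 20)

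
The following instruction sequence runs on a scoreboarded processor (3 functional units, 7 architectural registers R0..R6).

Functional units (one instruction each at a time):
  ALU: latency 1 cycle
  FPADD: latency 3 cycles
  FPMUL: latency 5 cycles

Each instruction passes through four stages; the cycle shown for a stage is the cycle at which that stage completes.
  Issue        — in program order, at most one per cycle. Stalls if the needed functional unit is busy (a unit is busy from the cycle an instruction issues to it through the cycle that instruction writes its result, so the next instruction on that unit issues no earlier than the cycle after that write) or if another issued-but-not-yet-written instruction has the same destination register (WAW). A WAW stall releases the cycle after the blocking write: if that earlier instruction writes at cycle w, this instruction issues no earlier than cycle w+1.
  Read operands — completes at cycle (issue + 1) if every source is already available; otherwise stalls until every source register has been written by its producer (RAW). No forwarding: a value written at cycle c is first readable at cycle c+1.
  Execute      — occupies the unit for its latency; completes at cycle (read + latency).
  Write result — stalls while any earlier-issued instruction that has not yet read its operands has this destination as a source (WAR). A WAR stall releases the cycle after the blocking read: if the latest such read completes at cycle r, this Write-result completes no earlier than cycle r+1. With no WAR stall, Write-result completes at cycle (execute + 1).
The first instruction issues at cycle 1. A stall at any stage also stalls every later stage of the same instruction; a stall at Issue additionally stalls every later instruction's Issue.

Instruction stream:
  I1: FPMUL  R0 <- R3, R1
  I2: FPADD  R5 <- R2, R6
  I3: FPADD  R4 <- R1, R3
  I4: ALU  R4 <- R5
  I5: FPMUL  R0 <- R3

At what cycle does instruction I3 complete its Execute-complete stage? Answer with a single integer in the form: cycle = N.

I1  is:1  ro:2  ex:7  wr:8
I2  is:2  ro:3  ex:6  wr:7
I3  is:8  ro:9  ex:12  wr:13  — struct: FPADD busy until I2 writes@7
I4  is:14  ro:15  ex:16  wr:17  — WAW R4: wait I3 write@13
I5  is:15  ro:16  ex:21  wr:22

cycle = 12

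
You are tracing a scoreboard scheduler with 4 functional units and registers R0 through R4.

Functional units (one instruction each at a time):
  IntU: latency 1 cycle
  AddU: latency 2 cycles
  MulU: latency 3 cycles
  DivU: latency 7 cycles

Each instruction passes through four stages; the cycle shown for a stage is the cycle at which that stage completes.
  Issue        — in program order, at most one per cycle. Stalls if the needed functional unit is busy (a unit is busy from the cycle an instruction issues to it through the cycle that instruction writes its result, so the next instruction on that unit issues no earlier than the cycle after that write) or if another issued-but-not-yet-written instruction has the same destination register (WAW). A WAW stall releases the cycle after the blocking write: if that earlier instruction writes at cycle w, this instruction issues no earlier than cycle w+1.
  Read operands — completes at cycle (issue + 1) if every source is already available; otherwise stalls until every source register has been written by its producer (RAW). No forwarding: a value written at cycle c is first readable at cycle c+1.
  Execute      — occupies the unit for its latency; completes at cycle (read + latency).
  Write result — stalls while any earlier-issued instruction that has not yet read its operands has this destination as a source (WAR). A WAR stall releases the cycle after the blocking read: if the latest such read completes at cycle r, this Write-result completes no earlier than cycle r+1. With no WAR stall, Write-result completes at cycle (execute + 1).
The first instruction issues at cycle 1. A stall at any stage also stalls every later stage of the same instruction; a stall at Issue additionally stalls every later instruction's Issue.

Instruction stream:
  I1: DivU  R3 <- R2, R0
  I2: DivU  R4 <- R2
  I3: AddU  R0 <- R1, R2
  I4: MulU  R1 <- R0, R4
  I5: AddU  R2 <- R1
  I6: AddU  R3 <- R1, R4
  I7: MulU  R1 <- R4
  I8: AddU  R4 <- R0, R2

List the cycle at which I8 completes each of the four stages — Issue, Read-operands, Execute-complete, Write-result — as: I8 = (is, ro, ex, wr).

t=1  issue I1 (DivU)
t=2  I1 read-ops
t=9  I1 finished on DivU
t=10  I1→R3
t=11  issue I2 (DivU)
t=12  I2 read-ops, issue I3 (AddU)
t=13  I3 read-ops, issue I4 (MulU)
t=15  I3 finished on AddU
t=16  I3→R0
t=17  issue I5 (AddU)
t=19  I2 finished on DivU
t=20  I2→R4
t=21  I4 read-ops
t=24  I4 finished on MulU
t=25  I4→R1
t=26  I5 read-ops
t=28  I5 finished on AddU
t=29  I5→R2
t=30  issue I6 (AddU)
t=31  I6 read-ops, issue I7 (MulU)
t=32  I7 read-ops
t=33  I6 finished on AddU
t=34  I6→R3
t=35  I7 finished on MulU, issue I8 (AddU)
t=36  I7→R1, I8 read-ops
t=38  I8 finished on AddU
t=39  I8→R4

I8 = (35, 36, 38, 39)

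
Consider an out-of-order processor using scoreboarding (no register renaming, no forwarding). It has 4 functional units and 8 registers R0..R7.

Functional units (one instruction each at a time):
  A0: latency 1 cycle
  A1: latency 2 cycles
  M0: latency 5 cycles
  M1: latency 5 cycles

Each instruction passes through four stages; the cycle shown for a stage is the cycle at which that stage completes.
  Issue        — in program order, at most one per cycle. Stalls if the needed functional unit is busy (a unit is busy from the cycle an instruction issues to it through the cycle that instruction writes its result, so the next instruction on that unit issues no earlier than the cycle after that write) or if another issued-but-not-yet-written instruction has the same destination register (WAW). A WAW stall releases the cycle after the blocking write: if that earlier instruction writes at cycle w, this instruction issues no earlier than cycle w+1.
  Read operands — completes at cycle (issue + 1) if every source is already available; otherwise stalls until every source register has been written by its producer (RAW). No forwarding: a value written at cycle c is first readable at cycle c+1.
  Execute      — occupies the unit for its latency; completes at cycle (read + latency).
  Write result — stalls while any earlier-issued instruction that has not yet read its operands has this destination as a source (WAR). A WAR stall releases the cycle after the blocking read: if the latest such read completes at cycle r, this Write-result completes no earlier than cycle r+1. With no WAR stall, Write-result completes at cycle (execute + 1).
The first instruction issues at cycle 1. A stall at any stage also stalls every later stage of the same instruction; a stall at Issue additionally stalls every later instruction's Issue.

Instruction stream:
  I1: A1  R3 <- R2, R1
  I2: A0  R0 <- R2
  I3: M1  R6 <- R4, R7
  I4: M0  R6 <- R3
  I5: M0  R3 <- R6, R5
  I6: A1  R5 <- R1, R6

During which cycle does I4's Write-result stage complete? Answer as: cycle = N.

  I1 | 1 | 2 | 4 | 5
  I2 | 2 | 3 | 4 | 5
  I3 | 3 | 4 | 9 | 10
  I4 | 11 | 12 | 17 | 18   WAW R6: wait I3 write@10
  I5 | 19 | 20 | 25 | 26   struct: M0 busy until I4 writes@18
  I6 | 20 | 21 | 23 | 24

cycle = 18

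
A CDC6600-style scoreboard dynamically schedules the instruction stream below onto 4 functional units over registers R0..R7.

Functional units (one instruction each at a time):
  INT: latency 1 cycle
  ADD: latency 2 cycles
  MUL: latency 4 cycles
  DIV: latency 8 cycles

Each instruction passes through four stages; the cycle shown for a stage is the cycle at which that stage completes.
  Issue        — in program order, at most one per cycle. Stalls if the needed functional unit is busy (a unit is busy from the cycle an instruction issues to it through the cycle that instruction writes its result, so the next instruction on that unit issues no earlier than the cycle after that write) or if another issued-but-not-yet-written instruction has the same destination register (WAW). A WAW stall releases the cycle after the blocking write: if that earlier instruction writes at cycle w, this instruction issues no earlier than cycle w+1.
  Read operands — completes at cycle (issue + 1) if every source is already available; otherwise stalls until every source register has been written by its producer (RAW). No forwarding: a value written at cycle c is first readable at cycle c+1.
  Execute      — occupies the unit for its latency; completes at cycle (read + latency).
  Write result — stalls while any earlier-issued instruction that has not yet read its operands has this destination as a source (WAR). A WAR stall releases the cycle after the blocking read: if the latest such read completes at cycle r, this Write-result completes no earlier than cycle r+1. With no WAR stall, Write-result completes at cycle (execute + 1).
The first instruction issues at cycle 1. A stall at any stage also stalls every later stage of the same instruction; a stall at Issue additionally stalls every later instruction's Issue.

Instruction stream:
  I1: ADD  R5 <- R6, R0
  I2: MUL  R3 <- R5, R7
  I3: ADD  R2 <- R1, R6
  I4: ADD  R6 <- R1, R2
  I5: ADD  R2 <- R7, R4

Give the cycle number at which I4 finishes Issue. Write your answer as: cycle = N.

cycle = 11

t=1  I1 issues→ADD
t=2  I1 reads | I2 issues→MUL
t=4  I1 exec-done
t=5  I1 writes R5
t=6  I2 reads | I3 issues→ADD
t=7  I3 reads
t=9  I3 exec-done
t=10  I2 exec-done | I3 writes R2
t=11  I2 writes R3 | I4 issues→ADD
t=12  I4 reads
t=14  I4 exec-done
t=15  I4 writes R6
t=16  I5 issues→ADD
t=17  I5 reads
t=19  I5 exec-done
t=20  I5 writes R2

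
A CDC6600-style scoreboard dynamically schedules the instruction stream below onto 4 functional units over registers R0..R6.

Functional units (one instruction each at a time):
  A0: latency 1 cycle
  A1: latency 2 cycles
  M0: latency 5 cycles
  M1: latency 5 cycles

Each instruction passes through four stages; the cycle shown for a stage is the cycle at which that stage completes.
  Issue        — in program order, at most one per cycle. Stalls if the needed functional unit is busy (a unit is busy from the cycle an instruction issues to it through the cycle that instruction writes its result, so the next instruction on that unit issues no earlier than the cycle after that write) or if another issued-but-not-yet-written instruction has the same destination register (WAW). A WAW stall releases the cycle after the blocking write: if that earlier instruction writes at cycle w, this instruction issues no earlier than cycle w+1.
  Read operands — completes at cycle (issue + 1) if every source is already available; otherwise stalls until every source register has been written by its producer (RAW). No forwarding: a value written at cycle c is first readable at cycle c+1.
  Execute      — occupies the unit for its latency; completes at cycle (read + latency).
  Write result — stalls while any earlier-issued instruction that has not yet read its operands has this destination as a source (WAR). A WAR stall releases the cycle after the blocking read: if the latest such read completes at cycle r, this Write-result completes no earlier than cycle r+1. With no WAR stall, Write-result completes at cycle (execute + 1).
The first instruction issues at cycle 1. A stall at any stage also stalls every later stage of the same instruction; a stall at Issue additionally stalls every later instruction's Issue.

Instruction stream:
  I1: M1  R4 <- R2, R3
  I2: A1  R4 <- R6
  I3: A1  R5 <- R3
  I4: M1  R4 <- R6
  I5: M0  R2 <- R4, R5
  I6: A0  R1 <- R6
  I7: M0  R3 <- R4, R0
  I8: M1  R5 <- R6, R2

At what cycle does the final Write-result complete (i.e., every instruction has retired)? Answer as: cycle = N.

cycle = 38

[1] I1 dispatched to M1
[2] I1 operands ready
[7] I1 complete
[8] R4←I1
[9] I2 dispatched to A1
[10] I2 operands ready
[12] I2 complete
[13] R4←I2
[14] I3 dispatched to A1
[15] I3 operands ready | I4 dispatched to M1
[16] I4 operands ready | I5 dispatched to M0
[17] I3 complete | I6 dispatched to A0
[18] R5←I3 | I6 operands ready
[19] I6 complete
[20] R1←I6
[21] I4 complete
[22] R4←I4
[23] I5 operands ready
[28] I5 complete
[29] R2←I5
[30] I7 dispatched to M0
[31] I7 operands ready | I8 dispatched to M1
[32] I8 operands ready
[36] I7 complete
[37] R3←I7 | I8 complete
[38] R5←I8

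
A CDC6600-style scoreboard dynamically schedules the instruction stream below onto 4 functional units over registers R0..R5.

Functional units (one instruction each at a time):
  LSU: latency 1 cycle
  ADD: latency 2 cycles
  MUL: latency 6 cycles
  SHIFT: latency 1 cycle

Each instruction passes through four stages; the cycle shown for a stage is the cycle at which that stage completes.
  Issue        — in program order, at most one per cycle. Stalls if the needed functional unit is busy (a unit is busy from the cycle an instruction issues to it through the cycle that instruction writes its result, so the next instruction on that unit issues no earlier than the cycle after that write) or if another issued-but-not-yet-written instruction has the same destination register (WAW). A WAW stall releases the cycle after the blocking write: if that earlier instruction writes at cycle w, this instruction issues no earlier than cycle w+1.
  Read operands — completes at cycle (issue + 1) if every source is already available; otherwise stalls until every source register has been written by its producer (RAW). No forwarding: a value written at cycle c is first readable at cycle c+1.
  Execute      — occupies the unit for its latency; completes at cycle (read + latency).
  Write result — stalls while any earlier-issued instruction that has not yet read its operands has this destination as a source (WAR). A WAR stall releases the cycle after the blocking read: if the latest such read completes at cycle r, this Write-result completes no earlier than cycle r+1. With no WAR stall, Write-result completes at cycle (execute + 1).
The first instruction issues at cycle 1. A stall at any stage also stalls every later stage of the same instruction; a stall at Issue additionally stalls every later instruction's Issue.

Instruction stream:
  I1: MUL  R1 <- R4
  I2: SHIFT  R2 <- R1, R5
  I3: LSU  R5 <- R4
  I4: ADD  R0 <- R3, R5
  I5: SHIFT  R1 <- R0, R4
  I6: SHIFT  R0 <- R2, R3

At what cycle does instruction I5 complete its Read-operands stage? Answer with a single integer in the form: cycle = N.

c1: issue I1 (MUL)
c2: I1 read-ops | issue I2 (SHIFT)
c3: issue I3 (LSU)
c4: I3 read-ops | issue I4 (ADD)
c5: I3 finished on LSU
c8: I1 finished on MUL
c9: I1→R1
c10: I2 read-ops
c11: I2 finished on SHIFT | I3→R5
c12: I2→R2 | I4 read-ops
c13: issue I5 (SHIFT)
c14: I4 finished on ADD
c15: I4→R0
c16: I5 read-ops
c17: I5 finished on SHIFT
c18: I5→R1
c19: issue I6 (SHIFT)
c20: I6 read-ops
c21: I6 finished on SHIFT
c22: I6→R0

cycle = 16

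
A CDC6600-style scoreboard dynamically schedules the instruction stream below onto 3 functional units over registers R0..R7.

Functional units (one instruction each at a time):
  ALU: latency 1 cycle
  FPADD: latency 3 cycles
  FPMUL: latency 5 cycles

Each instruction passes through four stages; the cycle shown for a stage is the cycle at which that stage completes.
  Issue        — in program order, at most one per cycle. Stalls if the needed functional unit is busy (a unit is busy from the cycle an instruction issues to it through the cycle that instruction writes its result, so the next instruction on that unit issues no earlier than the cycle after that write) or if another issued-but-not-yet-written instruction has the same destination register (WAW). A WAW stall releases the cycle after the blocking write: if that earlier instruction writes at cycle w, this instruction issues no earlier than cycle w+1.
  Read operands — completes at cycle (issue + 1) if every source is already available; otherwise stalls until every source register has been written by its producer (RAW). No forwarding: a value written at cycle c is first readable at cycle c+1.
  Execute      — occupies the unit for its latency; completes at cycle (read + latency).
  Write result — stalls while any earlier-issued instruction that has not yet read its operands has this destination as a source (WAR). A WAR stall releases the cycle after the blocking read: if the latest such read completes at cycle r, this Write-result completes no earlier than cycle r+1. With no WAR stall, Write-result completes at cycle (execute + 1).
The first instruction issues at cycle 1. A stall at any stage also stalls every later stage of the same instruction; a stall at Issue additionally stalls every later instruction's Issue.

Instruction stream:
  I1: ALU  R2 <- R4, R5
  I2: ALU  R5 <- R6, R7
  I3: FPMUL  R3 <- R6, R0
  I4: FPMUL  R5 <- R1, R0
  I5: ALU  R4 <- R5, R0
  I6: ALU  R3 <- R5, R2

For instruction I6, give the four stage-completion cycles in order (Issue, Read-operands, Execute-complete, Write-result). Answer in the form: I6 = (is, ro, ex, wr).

I6 = (25, 26, 27, 28)

  I1 | 1 | 2 | 3 | 4
  I2 | 5 | 6 | 7 | 8   struct: ALU busy until I1 writes@4
  I3 | 6 | 7 | 12 | 13
  I4 | 14 | 15 | 20 | 21   struct: FPMUL busy until I3 writes@13
  I5 | 15 | 22 | 23 | 24   RAW R5: wait I4 write@21
  I6 | 25 | 26 | 27 | 28   struct: ALU busy until I5 writes@24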